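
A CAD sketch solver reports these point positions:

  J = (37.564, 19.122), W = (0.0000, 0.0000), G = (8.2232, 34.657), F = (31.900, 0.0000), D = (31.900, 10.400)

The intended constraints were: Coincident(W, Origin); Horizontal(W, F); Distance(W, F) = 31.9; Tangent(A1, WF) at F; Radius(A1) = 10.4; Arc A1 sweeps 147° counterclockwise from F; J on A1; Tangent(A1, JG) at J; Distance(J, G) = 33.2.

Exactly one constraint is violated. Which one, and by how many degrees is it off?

Tangent(A1, JG) at J — off by 5.10°.

W = (0.00, 0.00) ✓; W.y = 0.00, F.y = 0.00 ✓; |WF| = 31.90 ✓; ∠(DF, FW) = 90.00° ✓; |DF| = 10.40 ✓; bearing(D→J) − bearing(D→F) = 147.0° ✓; |DJ| = 10.40 ✓; ∠(DJ, JG) = 84.90° ✗; |JG| = 33.20 ✓.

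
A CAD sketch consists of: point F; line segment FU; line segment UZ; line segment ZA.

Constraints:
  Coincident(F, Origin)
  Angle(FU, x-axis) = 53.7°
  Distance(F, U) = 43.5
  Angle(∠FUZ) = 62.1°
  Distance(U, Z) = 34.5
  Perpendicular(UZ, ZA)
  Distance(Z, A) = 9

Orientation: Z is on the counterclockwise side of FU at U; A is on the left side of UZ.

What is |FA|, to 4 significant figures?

32.67

F is at the origin; FU runs at 53.7° with length 43.5, so U = 43.5·(cos 53.7°, sin 53.7°) = (25.75, 35.06). ∠FUZ = 62.1°, so UZ runs at 53.7° + (180° − 62.1°) = 171.6° from the x-axis; with |UZ| = 34.5, Z = U + 34.5·(cos 171.6°, sin 171.6°) = (-8.377, 40.10). The perpendicularity gives ZA at right angles to UZ; with |ZA| = 9.0 on the left of UZ, A = Z + 9.0·(-0.1461, -0.9893) = (-9.692, 31.19). Then |FA| = |A − F| = 32.67.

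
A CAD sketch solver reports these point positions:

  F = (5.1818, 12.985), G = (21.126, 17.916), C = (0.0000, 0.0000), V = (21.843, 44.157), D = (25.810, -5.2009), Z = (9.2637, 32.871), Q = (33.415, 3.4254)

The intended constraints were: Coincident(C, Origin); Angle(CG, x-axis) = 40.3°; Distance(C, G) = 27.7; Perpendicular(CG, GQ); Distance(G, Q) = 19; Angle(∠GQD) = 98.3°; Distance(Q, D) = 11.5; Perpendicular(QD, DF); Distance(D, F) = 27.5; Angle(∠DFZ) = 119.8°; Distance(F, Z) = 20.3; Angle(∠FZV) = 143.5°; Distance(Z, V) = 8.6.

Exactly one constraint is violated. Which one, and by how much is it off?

Distance(Z, V) = 8.6 — off by 8.30.

C = (0.00, 0.00) ✓; CG at 40.30° ✓; |CG| = 27.70 ✓; ∠(CG, GQ) = 90.00° ✓; |GQ| = 19.00 ✓; ∠GQD = 98.30° ✓; |QD| = 11.50 ✓; ∠(QD, DF) = 90.00° ✓; |DF| = 27.50 ✓; ∠DFZ = 119.8° ✓; |FZ| = 20.30 ✓; ∠FZV = 143.5° ✓; |ZV| = 16.90 ✗.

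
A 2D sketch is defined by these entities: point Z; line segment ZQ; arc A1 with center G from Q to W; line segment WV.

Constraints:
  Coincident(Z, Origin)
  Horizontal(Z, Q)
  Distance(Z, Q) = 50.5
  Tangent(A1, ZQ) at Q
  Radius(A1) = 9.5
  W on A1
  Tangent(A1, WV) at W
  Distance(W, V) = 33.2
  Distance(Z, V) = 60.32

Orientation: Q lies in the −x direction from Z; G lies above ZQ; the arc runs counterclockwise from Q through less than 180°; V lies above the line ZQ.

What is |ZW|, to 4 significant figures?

42.18

Checks: |GW| = 9.500 ✓; ∠(GW, WV) = 90.00° ✓; |WV| = 33.20 ✓; |ZV| = 60.32 ✓.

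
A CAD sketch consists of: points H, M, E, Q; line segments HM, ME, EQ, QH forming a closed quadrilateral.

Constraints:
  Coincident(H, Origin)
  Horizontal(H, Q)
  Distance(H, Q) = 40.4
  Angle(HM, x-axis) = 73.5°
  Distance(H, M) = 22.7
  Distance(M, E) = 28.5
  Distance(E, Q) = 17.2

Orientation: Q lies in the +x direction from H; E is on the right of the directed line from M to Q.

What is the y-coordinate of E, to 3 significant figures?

-1.26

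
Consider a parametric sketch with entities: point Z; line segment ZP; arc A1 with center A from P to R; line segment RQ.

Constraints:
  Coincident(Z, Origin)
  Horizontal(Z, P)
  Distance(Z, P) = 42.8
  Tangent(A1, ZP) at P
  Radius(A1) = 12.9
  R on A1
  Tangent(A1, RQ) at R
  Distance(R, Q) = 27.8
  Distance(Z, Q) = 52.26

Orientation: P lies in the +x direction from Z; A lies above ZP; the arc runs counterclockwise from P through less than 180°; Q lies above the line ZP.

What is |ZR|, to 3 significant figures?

56.3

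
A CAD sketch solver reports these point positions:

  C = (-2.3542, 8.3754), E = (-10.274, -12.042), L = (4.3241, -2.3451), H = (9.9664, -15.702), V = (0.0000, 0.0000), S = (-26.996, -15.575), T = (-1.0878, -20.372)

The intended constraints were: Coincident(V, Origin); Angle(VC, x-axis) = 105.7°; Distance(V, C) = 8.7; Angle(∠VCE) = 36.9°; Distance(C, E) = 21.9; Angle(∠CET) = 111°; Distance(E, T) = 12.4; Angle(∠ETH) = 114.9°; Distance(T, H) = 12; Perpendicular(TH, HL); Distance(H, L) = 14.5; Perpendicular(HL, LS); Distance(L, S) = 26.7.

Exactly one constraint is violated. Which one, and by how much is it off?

Distance(L, S) = 26.7 — off by 7.30.

V = (0.00, 0.00) ✓; VC at 105.7° ✓; |VC| = 8.700 ✓; ∠VCE = 36.90° ✓; |CE| = 21.90 ✓; ∠CET = 111.0° ✓; |ET| = 12.40 ✓; ∠ETH = 114.9° ✓; |TH| = 12.00 ✓; ∠(TH, HL) = 90.00° ✓; |HL| = 14.50 ✓; ∠(HL, LS) = 90.00° ✓; |LS| = 34.00 ✗.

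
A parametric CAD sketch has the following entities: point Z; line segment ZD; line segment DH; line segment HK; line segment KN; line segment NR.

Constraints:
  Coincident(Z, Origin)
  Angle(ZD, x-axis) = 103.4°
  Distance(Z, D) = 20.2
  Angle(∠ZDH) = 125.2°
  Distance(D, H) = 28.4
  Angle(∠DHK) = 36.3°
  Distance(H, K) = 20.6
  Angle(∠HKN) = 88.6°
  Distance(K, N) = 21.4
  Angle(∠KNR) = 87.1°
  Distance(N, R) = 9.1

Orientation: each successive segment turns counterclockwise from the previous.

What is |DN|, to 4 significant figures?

5.374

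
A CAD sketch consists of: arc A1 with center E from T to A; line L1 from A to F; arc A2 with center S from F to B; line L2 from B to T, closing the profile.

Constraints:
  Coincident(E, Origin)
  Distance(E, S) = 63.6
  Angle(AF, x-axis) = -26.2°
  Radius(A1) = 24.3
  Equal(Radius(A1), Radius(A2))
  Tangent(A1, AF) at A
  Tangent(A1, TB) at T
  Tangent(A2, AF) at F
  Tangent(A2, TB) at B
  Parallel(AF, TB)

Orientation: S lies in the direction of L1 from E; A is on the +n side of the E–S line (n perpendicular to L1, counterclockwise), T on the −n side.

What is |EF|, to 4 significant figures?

68.08

The slot axis is L1's direction at -26.2°, so u = (cos -26.2°, sin -26.2°) = (0.8973, -0.4415) and n = (−sin -26.2°, cos -26.2°) = (0.4415, 0.8973). E is at the origin and S lies 63.6 along u from E, so S = 63.6·u = (57.07, -28.08). Tangency of A1 to both parallel lines with radius 24.3 puts A and T at E ± 24.3·n: A = (10.73, 21.80), T = (-10.73, -21.80). Equal radii place F and B the same way about S: F = S + 24.3·n = (67.79, -6.276), B = S − 24.3·n = (46.34, -49.88). Then |EF| = |F − E| = 68.08.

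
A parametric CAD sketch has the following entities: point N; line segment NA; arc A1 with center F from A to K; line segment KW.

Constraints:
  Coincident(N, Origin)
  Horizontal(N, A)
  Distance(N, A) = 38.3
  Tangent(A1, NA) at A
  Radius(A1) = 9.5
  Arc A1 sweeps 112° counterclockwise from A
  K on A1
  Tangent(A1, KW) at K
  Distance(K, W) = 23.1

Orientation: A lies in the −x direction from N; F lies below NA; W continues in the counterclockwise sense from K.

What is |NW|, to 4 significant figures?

51.65

N is at the origin; NA is horizontal with |NA| = 38.3 and A on the −x side, so A = (-38.30, 0.000). A1 meets NA tangentially, so FA is at right angles to NA, so F = A + (0, -9.5) = (-38.30, -9.500). On A1, A sits at bearing 90° from F; a 112° counterclockwise sweep puts K at bearing 202°, so K = F + 9.5·(cos 202°, sin 202°) = (-47.11, -13.06). The tangent condition forces FK to be normal to KW, so KW runs along (−sin 202°, cos 202°); with |KW| = 23.1, W = (-38.45, -34.48). Then |NW| = |W − N| = 51.65.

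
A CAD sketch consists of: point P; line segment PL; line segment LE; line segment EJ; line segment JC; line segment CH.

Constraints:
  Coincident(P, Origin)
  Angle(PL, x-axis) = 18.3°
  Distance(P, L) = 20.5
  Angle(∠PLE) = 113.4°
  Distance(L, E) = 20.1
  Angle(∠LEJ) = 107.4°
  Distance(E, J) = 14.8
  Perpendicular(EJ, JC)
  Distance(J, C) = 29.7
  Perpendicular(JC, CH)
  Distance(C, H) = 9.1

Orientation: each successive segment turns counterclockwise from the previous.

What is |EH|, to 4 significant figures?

30.24

EJ is perpendicular to JC, so JC runs at -112.5°; with |JC| = 29.7, C = (-3.789, 4.682). The perpendicularity gives CH at right angles to JC, so CH runs at -22.50°; with |CH| = 9.1, H = (4.618, 1.199). Then |EH| = |H − E| = 30.24.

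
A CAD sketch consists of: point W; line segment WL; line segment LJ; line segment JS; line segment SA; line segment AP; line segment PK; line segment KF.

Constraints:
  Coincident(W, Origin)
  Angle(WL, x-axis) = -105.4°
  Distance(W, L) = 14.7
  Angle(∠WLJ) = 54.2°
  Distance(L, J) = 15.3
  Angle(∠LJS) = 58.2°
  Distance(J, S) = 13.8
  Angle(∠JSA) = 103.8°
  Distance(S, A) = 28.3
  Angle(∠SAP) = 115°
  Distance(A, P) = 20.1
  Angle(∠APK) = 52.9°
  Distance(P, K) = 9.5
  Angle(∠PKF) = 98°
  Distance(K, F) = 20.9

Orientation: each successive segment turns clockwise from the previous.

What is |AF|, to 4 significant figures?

4.674

W is at the origin; WL runs at -105.4° with length 14.7, so L = (-3.904, -14.17). ∠WLJ = 54.2° gives LJ at 128.8° from the x-axis; with |LJ| = 15.3, J = (-13.49, -2.248). ∠LJS = 58.2° gives JS at 7.000° from the x-axis; with |JS| = 13.8, S = (0.2064, -0.5665). ∠JSA = 103.8° gives SA at -69.20° from the x-axis; with |SA| = 28.3, A = (10.26, -27.02). ∠SAP = 115.0° gives AP at -134.2° from the x-axis; with |AP| = 20.1, P = (-3.757, -41.43). ∠APK = 52.9° gives PK at 98.70° from the x-axis; with |PK| = 9.5, K = (-5.194, -32.04). ∠PKF = 98.0° gives KF at 16.70° from the x-axis; with |KF| = 20.9, F = (14.82, -26.04). Then |AF| = |F − A| = 4.674.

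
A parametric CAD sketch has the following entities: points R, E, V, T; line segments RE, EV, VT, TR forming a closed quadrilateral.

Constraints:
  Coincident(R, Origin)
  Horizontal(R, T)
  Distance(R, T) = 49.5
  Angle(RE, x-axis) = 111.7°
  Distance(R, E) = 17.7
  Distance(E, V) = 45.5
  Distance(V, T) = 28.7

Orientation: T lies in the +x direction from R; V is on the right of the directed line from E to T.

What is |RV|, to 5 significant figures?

30.043

Checks: |EV| = 45.50 ✓; |VT| = 28.70 ✓.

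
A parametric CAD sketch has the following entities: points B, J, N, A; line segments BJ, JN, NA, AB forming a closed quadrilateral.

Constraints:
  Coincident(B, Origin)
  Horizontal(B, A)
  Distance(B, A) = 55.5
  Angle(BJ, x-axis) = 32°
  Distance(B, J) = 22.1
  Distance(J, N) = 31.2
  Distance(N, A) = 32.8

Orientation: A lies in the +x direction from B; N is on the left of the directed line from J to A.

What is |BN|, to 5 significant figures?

53.247

B is at the origin; BA is horizontal with |BA| = 55.5 and A in +x, so A = (55.5, 0). BJ runs at 32.0° with |BJ| = 22.1, so J = (18.742, 11.711). N is determined by |JN| = 31.2 and |NA| = 32.8 together: it lies at the intersection of circle(J, 31.2) and circle(A, 32.8). With |JA| = 38.579, the foot of the radical line on JA is 17.962 from J and the perpendicular offset is √(31.2² − 17.962²) = 25.511. Taking the left-of-JA solution: N = (43.601, 30.565).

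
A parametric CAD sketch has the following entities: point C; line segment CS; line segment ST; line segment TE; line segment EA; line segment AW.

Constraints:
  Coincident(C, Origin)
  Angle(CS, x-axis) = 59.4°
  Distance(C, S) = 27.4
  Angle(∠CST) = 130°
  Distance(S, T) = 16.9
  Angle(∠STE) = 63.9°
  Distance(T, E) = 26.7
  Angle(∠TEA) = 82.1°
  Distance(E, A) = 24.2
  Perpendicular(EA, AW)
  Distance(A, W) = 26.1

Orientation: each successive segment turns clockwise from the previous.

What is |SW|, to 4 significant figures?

11.20

C is at the origin; CS runs at 59.4° with length 27.4, so S = (13.95, 23.58). ∠CST = 130.0° gives ST at 9.400° from the x-axis; with |ST| = 16.9, T = (30.62, 26.34). ∠STE = 63.9° gives TE at -106.7° from the x-axis; with |TE| = 26.7, E = (22.95, 0.7707). ∠TEA = 82.1° gives EA at 155.4° from the x-axis; with |EA| = 24.2, A = (0.9448, 10.84). EA ⟂ AW, so AW runs at 65.40°; with |AW| = 26.1, W = (11.81, 34.58). Then |SW| = |W − S| = 11.20.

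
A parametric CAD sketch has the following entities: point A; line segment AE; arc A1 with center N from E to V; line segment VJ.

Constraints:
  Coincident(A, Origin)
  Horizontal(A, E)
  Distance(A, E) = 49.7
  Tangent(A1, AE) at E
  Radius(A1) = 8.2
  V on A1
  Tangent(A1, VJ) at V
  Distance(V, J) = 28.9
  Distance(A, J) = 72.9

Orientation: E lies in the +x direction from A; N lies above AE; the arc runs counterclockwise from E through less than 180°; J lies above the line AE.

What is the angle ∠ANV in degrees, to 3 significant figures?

158°

A is at the origin; A and E share the same y with |AE| = 49.7 and E on the +x side, so E = (49.7, 0.00). The tangent condition forces NE to be normal to AE, so N = E + (0, 8.2) = (49.7, 8.20). Since NV ⟂ VJ (tangency), |NJ| = √(8.2² + 28.9²) = 30.0 regardless of where V sits on A1. So J lies on both circle(A, 72.9) and circle(N, 30.0); the above-AE intersection is J = (64.2, 34.5). V is the foot of the tangent from J: V = (57.7, 6.35).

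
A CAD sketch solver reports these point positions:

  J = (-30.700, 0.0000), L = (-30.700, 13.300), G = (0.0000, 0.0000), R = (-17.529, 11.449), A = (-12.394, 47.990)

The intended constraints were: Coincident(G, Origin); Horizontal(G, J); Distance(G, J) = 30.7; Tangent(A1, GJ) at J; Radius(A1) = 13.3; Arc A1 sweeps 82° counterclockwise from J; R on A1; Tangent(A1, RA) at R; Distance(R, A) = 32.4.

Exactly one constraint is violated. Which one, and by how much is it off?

Distance(R, A) = 32.4 — off by 4.50.

G = (0.00, 0.00) ✓; G.y = 0.00, J.y = 0.00 ✓; |GJ| = 30.70 ✓; ∠(LJ, JG) = 90.00° ✓; |LJ| = 13.30 ✓; bearing(L→R) − bearing(L→J) = 82.00° ✓; |LR| = 13.30 ✓; ∠(LR, RA) = 90.00° ✓; |RA| = 36.90 ✗.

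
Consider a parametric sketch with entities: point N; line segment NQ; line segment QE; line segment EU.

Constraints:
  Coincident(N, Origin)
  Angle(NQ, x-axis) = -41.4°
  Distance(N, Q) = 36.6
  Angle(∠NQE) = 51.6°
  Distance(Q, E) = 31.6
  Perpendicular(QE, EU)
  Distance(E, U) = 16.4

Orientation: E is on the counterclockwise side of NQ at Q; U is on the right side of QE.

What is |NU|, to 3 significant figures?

45.9

N is at the origin; NQ runs at -41.4° with length 36.6, so Q = 36.6·(cos -41.4°, sin -41.4°) = (27.5, -24.2). ∠NQE = 51.6°, so QE runs at -41.4° + (180° − 51.6°) = 87.0° from the x-axis; with |QE| = 31.6, E = Q + 31.6·(cos 87.0°, sin 87.0°) = (29.1, 7.35). The perpendicularity gives EU at right angles to QE; with |EU| = 16.4 on the right of QE, U = E + 16.4·(0.999, -0.0523) = (45.5, 6.49). Then |NU| = |U − N| = 45.9.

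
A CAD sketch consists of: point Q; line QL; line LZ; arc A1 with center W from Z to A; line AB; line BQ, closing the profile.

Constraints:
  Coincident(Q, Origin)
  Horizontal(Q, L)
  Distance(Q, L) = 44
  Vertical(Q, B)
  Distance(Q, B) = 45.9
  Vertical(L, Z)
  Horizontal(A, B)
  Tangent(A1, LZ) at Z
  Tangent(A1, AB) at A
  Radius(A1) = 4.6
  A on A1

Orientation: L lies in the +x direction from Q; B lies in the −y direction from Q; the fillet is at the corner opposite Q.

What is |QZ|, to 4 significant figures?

60.35

The virtual corner opposite Q is at (44.00, -45.90). The tangent condition forces WZ to be normal to LZ and tangency of A1 to AB means the radius WA is perpendicular to AB, with radius 4.6, so the center W sits 4.6 in from both sides at W = (39.40, -41.30). That places the tangent points at Z = (44.00, -41.30) on LZ and A = (39.40, -45.90) on AB. Then |QZ| = |Z − Q| = 60.35.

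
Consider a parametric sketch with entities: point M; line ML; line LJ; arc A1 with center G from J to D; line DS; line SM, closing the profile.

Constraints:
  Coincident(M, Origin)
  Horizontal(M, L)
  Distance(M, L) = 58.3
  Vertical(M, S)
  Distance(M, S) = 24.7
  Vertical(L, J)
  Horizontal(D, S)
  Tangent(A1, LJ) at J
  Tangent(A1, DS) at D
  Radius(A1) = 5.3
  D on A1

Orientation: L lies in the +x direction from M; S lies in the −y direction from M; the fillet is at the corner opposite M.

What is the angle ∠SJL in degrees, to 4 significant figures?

95.19°

The virtual corner opposite M is at (58.30, -24.70). The tangent condition forces GJ to be normal to LJ and since A1 is tangent to DS there, GD ⟂ DS, with radius 5.3, so the center G sits 5.3 in from both sides at G = (53.00, -19.40). That places the tangent points at J = (58.30, -19.40) on LJ and D = (53.00, -24.70) on DS. Then cos ∠SJL = JS·JL / (|JS||JL|), giving 95.19°.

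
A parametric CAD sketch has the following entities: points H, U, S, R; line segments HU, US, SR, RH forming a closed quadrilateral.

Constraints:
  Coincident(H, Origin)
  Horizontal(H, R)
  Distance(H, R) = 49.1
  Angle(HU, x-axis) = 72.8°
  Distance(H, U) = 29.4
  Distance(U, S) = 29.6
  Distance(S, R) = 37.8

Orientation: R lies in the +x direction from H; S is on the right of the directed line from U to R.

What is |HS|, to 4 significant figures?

11.41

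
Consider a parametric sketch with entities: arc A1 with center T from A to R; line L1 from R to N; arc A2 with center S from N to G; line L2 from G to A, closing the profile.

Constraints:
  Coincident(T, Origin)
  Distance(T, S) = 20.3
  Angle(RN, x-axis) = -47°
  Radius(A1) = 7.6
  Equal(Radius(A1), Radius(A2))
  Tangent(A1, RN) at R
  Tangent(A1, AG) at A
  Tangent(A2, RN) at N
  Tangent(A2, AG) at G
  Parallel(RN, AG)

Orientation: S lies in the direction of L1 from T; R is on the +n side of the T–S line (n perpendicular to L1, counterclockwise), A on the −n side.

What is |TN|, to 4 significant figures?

21.68

The slot axis is L1's direction at -47.0°, so u = (cos -47.0°, sin -47.0°) = (0.6820, -0.7314) and n = (−sin -47.0°, cos -47.0°) = (0.7314, 0.6820). T is at the origin and S lies 20.3 along u from T, so S = 20.3·u = (13.84, -14.85). Tangency of A1 to both parallel lines with radius 7.6 puts R and A at T ± 7.6·n: R = (5.558, 5.183), A = (-5.558, -5.183). Equal radii place N and G the same way about S: N = S + 7.6·n = (19.40, -9.663), G = S − 7.6·n = (8.286, -20.03). Then |TN| = |N − T| = 21.68.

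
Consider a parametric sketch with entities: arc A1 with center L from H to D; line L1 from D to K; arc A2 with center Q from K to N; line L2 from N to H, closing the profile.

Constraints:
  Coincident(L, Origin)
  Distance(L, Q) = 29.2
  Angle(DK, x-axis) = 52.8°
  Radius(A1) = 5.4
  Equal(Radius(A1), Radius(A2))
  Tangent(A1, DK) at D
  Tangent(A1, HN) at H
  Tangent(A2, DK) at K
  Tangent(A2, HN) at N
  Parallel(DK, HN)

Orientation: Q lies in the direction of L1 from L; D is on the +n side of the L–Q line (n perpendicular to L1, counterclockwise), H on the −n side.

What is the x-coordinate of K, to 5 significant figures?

13.353

The slot axis is L1's direction at 52.8°, so u = (cos 52.8°, sin 52.8°) = (0.60460, 0.79653) and n = (−sin 52.8°, cos 52.8°) = (-0.79653, 0.60460). L is at the origin and Q lies 29.2 along u from L, so Q = 29.2·u = (17.654, 23.259). Tangency of A1 to both parallel lines with radius 5.4 puts D and H at L ± 5.4·n: D = (-4.3013, 3.2648), H = (4.3013, -3.2648). Equal radii place K and N the same way about Q: K = Q + 5.4·n = (13.353, 26.524), N = Q − 5.4·n = (21.956, 19.994). So K.x = 13.353.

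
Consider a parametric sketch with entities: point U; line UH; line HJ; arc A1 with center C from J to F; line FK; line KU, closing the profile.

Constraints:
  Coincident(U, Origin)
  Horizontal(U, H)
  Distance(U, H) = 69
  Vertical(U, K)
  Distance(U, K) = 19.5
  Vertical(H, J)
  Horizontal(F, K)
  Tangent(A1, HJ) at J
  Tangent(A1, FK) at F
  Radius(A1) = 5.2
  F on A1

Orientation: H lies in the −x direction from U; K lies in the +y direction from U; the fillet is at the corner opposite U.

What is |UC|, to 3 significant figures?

65.4

U is at the origin; UH is horizontal with |UH| = 69.0 and H on the −x side, so H = (-69.0, 0.00). U and K share the same x with |UK| = 19.5 and K on the +y side, so K = (0.00, 19.5). The virtual corner opposite U is at (-69.0, 19.5). A1 meets HJ tangentially, so CJ is at right angles to HJ and the tangent condition forces CF to be normal to FK, with radius 5.2, so the center C sits 5.2 in from both sides at C = (-63.8, 14.3). Then |UC| = |C − U| = 65.4.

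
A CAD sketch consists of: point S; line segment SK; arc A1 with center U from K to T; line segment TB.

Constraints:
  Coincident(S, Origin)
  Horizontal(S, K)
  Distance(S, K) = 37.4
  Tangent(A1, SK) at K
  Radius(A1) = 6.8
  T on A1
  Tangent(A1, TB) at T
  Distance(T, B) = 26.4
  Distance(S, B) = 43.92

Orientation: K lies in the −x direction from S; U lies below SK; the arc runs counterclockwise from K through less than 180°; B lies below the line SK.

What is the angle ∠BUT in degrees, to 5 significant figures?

75.556°

S is at the origin; S and K share the same y with |SK| = 37.4 and K on the −x side, so K = (-37.400, 0.0000). The tangent condition forces UK to be normal to SK, so U = K + (0, -6.8) = (-37.400, -6.8000). Since UT ⟂ TB (tangency), |UB| = √(6.8² + 26.4²) = 27.262 regardless of where T sits on A1. So B lies on both circle(S, 43.92) and circle(U, 27.262); the below-SK intersection is B = (-29.207, -32.801). T is the foot of the tangent from B: T = (-43.171, -10.397).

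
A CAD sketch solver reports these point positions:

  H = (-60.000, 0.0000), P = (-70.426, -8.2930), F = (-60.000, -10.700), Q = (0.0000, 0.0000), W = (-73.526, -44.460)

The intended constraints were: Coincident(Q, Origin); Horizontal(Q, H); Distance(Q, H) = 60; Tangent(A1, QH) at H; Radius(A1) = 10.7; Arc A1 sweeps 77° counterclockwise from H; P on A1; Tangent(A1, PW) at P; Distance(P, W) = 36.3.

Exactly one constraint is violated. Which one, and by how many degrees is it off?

Tangent(A1, PW) at P — off by 8.10°.

Q = (0.00, 0.00) ✓; Q.y = 0.00, H.y = 0.00 ✓; |QH| = 60.00 ✓; ∠(FH, HQ) = 90.00° ✓; |FH| = 10.70 ✓; bearing(F→P) − bearing(F→H) = 77.00° ✓; |FP| = 10.70 ✓; ∠(FP, PW) = 81.90° ✗; |PW| = 36.30 ✓.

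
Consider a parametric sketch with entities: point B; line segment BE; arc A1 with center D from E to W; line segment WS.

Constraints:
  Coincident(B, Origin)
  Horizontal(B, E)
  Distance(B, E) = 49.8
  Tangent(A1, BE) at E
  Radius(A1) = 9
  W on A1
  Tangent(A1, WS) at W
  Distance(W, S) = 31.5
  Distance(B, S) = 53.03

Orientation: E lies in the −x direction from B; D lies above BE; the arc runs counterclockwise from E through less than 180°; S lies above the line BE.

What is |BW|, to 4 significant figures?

41.61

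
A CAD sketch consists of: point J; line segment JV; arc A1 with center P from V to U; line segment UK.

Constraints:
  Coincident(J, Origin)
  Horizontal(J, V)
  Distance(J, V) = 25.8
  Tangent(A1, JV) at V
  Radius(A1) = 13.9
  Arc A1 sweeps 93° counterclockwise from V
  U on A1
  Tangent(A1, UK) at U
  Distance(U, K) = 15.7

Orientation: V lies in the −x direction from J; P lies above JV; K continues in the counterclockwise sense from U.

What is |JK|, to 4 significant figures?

32.88

J is at the origin; JV is horizontal with |JV| = 25.8 and V on the −x side, so V = (-25.80, 0.000). Since A1 is tangent to JV there, PV ⟂ JV, so P = V + (0, 13.9) = (-25.80, 13.90). On A1, V sits at bearing -90° from P; a 93° counterclockwise sweep puts U at bearing 3°, so U = P + 13.9·(cos 3°, sin 3°) = (-11.92, 14.63). Since A1 is tangent to UK there, PU ⟂ UK, so UK runs along (−sin 3°, cos 3°); with |UK| = 15.7, K = (-12.74, 30.31). Then |JK| = |K − J| = 32.88.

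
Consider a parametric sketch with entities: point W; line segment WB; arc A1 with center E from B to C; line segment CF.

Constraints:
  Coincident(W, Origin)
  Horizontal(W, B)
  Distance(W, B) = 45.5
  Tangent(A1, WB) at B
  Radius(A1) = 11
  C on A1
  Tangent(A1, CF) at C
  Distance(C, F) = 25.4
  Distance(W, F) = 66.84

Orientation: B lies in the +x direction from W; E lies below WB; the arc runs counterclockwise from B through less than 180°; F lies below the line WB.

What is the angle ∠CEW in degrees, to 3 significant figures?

59.1°

Checks: W = (0.00, 0.00) ✓; |EC| = 11.00 ✓; ∠(EC, CF) = 90.00° ✓; |CF| = 25.40 ✓; |WF| = 66.84 ✓.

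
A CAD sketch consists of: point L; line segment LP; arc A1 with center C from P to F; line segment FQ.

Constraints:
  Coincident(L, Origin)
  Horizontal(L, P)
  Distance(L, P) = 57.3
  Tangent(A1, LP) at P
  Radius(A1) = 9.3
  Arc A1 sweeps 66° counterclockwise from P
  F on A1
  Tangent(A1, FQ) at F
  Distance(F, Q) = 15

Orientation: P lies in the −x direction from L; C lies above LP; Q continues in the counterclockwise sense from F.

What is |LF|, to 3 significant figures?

49.1

Tangency of A1 to LP means the radius CP is perpendicular to LP, so C = P + (0, 9.3) = (-57.3, 9.30). On A1, P sits at bearing -90° from C; a 66° counterclockwise sweep puts F at bearing -24°, so F = C + 9.3·(cos -24°, sin -24°) = (-48.8, 5.52). Then |LF| = |F − L| = 49.1.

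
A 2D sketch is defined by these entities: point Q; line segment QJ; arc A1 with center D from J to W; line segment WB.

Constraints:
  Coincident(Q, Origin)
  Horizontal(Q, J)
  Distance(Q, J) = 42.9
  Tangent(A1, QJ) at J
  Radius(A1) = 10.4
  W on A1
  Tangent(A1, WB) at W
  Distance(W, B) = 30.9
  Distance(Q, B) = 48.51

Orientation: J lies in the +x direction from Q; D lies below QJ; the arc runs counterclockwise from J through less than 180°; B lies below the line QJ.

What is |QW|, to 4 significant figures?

33.80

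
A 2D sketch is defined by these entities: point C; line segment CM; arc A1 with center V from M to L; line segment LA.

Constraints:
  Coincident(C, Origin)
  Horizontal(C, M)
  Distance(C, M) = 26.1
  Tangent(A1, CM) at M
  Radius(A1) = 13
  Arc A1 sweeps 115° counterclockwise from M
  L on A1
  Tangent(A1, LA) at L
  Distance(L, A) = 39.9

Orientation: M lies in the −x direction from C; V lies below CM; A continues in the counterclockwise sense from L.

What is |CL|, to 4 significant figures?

42.16

Since A1 is tangent to CM there, VM ⟂ CM, so V = M + (0, -13) = (-26.10, -13.00). On A1, M sits at bearing 90° from V; a 115° counterclockwise sweep puts L at bearing 205°, so L = V + 13.0·(cos 205°, sin 205°) = (-37.88, -18.49). Then |CL| = |L − C| = 42.16.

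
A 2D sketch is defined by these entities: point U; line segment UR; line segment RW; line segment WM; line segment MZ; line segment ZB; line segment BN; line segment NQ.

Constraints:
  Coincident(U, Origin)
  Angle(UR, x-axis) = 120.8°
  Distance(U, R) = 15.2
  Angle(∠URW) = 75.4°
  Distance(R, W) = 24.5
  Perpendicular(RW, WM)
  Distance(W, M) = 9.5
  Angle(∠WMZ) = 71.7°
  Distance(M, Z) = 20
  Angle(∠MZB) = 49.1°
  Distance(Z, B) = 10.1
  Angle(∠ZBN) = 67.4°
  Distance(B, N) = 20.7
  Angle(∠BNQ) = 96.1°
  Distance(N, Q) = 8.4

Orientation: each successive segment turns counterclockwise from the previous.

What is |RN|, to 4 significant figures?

25.25

∠MZB = 49.1° gives ZB at -165.4° from the x-axis; with |ZB| = 10.1, B = (-19.13, 4.325). ∠ZBN = 67.4° gives BN at -52.80° from the x-axis; with |BN| = 20.7, N = (-6.619, -12.16). Then |RN| = |N − R| = 25.25.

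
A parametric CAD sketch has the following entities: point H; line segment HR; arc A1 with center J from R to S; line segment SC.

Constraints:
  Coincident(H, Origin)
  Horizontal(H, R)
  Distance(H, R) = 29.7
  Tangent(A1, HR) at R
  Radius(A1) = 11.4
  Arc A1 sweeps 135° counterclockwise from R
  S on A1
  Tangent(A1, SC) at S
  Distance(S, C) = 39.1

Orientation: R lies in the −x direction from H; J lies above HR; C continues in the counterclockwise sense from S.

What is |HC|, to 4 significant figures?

68.18

On A1, R sits at bearing -90° from J; a 135° counterclockwise sweep puts S at bearing 45°, so S = J + 11.4·(cos 45°, sin 45°) = (-21.64, 19.46). Since A1 is tangent to SC there, JS ⟂ SC, so SC runs along (−sin 45°, cos 45°); with |SC| = 39.1, C = (-49.29, 47.11). Then |HC| = |C − H| = 68.18.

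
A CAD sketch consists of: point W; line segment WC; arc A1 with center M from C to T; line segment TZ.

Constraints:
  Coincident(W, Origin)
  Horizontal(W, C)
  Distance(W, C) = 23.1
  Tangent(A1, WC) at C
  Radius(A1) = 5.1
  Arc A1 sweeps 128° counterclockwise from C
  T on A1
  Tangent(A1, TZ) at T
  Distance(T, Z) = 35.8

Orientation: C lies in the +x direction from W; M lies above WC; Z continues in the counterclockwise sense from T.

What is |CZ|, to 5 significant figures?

40.662

W is at the origin; WC is horizontal with |WC| = 23.1 and C on the +x side, so C = (23.100, 0.0000). Since A1 is tangent to WC there, MC ⟂ WC, so M = C + (0, 5.1) = (23.100, 5.1000). On A1, C sits at bearing -90° from M; a 128° counterclockwise sweep puts T at bearing 38°, so T = M + 5.1·(cos 38°, sin 38°) = (27.119, 8.2399). A1 meets TZ tangentially, so MT is at right angles to TZ, so TZ runs along (−sin 38°, cos 38°); with |TZ| = 35.8, Z = (5.0782, 36.451). Then |CZ| = |Z − C| = 40.662.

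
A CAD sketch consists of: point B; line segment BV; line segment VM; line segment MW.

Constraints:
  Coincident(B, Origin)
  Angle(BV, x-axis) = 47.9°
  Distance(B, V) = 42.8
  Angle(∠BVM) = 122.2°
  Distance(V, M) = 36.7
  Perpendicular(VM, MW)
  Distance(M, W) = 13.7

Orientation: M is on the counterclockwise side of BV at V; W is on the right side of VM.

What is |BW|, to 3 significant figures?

77.7

B is at the origin; BV runs at 47.9° with length 42.8, so V = 42.8·(cos 47.9°, sin 47.9°) = (28.7, 31.8). ∠BVM = 122.2°, so VM runs at 47.9° + (180° − 122.2°) = 106° from the x-axis; with |VM| = 36.7, M = V + 36.7·(cos 106°, sin 106°) = (18.8, 67.1). The perpendicularity gives MW at right angles to VM; with |MW| = 13.7 on the right of VM, W = M + 13.7·(0.963, 0.271) = (32.0, 70.8). Then |BW| = |W − B| = 77.7.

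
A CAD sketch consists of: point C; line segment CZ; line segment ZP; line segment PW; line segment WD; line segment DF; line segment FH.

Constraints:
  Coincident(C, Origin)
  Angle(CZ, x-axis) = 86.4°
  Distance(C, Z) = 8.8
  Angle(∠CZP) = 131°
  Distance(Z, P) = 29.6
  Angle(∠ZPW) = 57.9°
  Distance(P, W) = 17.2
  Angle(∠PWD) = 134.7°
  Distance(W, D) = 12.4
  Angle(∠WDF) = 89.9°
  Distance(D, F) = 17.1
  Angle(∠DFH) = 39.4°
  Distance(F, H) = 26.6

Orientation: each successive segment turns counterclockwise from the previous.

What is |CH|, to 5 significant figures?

33.028

∠WDF = 89.9° gives DF at 32.900° from the x-axis; with |DF| = 17.1, F = (-3.1715, 11.639). ∠DFH = 39.4° gives FH at 173.50° from the x-axis; with |FH| = 26.6, H = (-29.601, 14.651). Then |CH| = |H − C| = 33.028.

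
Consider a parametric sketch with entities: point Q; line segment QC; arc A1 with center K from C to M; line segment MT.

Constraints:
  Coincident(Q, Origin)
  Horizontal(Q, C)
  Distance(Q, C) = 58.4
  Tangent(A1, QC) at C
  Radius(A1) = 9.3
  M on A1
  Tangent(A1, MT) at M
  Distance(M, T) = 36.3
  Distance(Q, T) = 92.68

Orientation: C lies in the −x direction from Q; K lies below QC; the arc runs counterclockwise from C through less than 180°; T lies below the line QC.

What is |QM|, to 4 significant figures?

66.34

Q is at the origin; QC is horizontal with |QC| = 58.4 and C on the −x side, so C = (-58.40, 0.000). The tangent condition forces KC to be normal to QC, so K = C + (0, -9.3) = (-58.40, -9.300). Since KM ⟂ MT (tangency), |KT| = √(9.3² + 36.3²) = 37.47 regardless of where M sits on A1. So T lies on both circle(Q, 92.68) and circle(K, 37.47); the below-QC intersection is T = (-85.93, -34.72). M is the foot of the tangent from T: M = (-66.21, -4.247).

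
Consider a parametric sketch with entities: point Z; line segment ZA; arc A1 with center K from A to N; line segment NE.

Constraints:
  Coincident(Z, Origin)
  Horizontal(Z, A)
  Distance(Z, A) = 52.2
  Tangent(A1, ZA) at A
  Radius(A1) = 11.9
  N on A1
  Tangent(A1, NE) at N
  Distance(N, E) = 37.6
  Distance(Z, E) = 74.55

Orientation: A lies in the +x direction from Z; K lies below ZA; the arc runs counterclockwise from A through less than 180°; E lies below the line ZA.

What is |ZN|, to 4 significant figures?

44.06

Checks: |KN| = 11.90 ✓; ∠(KN, NE) = 90.00° ✓; |NE| = 37.60 ✓; |ZE| = 74.55 ✓.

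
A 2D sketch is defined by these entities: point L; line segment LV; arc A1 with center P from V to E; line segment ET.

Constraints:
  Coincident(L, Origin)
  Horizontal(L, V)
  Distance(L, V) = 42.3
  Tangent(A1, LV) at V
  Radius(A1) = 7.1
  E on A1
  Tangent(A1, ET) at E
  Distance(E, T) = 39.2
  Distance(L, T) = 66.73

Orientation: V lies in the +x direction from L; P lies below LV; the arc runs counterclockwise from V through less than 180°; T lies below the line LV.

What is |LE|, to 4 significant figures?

36.76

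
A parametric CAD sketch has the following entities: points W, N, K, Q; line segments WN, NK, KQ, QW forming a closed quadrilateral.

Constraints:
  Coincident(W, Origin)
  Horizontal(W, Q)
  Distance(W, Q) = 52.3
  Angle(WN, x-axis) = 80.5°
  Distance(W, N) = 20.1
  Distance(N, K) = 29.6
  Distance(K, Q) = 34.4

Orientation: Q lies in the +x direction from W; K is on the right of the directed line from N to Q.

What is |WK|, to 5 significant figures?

19.222

Checks: |NK| = 29.60 ✓; |KQ| = 34.40 ✓.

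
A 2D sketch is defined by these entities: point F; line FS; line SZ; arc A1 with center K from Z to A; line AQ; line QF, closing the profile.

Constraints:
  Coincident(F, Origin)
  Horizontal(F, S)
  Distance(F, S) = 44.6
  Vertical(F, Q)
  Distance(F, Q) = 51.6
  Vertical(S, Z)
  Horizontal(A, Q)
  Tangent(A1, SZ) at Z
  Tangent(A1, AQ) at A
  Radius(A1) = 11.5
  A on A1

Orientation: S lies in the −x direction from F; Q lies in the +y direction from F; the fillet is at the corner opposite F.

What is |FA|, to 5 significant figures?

61.304

F is at the origin; F and S share the same y with |FS| = 44.6 and S on the −x side, so S = (-44.600, 0.0000). F and Q share the same x with |FQ| = 51.6 and Q on the +y side, so Q = (0.0000, 51.600). The virtual corner opposite F is at (-44.600, 51.600). The tangent condition forces KZ to be normal to SZ and the tangent condition forces KA to be normal to AQ, with radius 11.5, so the center K sits 11.5 in from both sides at K = (-33.100, 40.100). That places the tangent points at Z = (-44.600, 40.100) on SZ and A = (-33.100, 51.600) on AQ. Then |FA| = |A − F| = 61.304.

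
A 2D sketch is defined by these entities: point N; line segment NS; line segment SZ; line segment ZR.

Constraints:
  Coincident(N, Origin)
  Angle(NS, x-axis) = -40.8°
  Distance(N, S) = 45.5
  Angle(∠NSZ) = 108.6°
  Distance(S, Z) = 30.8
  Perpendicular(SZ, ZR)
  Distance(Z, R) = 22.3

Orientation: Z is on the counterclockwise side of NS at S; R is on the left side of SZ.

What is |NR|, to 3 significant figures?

49.9

N is at the origin; NS runs at -40.8° with length 45.5, so S = 45.5·(cos -40.8°, sin -40.8°) = (34.4, -29.7). ∠NSZ = 108.6°, so SZ runs at -40.8° + (180° − 108.6°) = 30.6° from the x-axis; with |SZ| = 30.8, Z = S + 30.8·(cos 30.6°, sin 30.6°) = (61.0, -14.1). SZ is perpendicular to ZR; with |ZR| = 22.3 on the left of SZ, R = Z + 22.3·(-0.509, 0.861) = (49.6, 5.14). Then |NR| = |R − N| = 49.9.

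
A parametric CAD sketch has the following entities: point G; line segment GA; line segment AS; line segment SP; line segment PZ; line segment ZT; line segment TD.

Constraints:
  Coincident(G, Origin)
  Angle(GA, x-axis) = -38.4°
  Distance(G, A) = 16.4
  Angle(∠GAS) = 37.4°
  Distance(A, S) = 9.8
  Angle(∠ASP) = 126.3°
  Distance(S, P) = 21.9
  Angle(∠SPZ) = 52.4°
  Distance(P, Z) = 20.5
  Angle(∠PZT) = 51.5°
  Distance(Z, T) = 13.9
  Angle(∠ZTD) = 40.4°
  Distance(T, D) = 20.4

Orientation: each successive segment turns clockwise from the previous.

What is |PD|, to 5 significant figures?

14.671

∠PZT = 51.5° gives ZT at -130.80° from the x-axis; with |ZT| = 13.9, T = (1.7999, -3.4873). ∠ZTD = 40.4° gives TD at 89.600° from the x-axis; with |TD| = 20.4, D = (1.9423, 16.912). Then |PD| = |D − P| = 14.671.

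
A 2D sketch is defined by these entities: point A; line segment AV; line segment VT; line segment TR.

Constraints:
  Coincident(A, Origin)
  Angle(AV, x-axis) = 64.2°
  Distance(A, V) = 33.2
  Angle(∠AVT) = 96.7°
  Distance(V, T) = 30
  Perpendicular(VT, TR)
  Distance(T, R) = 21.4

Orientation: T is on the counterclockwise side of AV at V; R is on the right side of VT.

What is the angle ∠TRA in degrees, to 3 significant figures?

31.9°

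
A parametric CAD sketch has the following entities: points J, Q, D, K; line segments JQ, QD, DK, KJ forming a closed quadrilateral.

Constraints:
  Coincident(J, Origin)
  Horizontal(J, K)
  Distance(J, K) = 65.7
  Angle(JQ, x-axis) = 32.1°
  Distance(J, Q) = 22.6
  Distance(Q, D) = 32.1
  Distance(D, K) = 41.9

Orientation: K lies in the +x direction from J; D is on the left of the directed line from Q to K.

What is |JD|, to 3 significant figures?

54.4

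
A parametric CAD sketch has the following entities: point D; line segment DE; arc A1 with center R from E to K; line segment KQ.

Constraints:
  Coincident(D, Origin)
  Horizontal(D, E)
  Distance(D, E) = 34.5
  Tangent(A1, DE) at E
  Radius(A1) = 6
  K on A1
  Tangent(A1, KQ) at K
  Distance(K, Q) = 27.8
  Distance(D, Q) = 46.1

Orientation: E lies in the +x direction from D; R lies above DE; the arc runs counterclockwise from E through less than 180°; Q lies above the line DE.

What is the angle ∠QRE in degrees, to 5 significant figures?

172.73°

Checks: |RK| = 6.000 ✓; ∠(RK, KQ) = 90.00° ✓; |KQ| = 27.80 ✓; |DQ| = 46.10 ✓.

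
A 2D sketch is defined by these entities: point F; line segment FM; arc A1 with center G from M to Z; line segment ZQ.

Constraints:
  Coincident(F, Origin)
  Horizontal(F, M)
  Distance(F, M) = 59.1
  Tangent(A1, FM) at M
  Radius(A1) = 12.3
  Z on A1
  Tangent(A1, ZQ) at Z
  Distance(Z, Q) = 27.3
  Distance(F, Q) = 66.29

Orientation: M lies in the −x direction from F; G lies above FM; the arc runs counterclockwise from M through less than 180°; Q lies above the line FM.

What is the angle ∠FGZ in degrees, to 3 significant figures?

21.9°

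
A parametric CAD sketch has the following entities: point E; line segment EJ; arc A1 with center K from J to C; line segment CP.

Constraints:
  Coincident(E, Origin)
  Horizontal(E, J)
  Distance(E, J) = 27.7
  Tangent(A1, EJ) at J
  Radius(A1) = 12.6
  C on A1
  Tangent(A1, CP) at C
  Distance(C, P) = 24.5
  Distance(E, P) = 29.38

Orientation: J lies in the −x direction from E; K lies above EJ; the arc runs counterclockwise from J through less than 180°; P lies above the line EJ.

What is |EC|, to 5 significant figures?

17.846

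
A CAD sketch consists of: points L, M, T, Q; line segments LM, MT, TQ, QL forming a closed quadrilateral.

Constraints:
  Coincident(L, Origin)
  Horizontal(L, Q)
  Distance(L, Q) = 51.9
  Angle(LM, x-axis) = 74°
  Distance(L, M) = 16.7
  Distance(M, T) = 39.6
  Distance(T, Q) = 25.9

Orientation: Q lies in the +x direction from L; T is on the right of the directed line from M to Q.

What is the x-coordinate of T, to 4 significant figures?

30.21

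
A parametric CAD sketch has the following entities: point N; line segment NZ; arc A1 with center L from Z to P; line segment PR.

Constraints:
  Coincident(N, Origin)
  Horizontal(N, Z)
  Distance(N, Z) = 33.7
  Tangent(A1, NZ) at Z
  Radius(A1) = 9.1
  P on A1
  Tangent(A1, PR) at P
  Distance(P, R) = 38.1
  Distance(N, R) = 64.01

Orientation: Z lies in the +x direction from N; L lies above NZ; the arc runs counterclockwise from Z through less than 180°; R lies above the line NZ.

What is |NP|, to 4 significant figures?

43.73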